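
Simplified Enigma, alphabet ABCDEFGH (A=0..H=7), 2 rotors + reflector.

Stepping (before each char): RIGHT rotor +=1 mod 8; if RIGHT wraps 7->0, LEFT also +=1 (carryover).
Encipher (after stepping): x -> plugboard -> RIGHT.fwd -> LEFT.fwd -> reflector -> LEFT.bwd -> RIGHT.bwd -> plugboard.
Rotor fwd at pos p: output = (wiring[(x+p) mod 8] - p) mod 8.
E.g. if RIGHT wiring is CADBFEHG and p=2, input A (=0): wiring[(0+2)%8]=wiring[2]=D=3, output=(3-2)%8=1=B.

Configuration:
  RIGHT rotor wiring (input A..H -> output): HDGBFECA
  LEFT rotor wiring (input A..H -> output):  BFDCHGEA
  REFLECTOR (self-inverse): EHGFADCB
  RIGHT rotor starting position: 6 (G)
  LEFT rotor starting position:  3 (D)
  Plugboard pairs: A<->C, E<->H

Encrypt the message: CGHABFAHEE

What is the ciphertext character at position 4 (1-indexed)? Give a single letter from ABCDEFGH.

Char 1 ('C'): step: R->7, L=3; C->plug->A->R->B->L->E->refl->A->L'->H->R'->D->plug->D
Char 2 ('G'): step: R->0, L->4 (L advanced); G->plug->G->R->C->L->A->refl->E->L'->D->R'->B->plug->B
Char 3 ('H'): step: R->1, L=4; H->plug->E->R->D->L->E->refl->A->L'->C->R'->A->plug->C
Char 4 ('A'): step: R->2, L=4; A->plug->C->R->D->L->E->refl->A->L'->C->R'->D->plug->D

D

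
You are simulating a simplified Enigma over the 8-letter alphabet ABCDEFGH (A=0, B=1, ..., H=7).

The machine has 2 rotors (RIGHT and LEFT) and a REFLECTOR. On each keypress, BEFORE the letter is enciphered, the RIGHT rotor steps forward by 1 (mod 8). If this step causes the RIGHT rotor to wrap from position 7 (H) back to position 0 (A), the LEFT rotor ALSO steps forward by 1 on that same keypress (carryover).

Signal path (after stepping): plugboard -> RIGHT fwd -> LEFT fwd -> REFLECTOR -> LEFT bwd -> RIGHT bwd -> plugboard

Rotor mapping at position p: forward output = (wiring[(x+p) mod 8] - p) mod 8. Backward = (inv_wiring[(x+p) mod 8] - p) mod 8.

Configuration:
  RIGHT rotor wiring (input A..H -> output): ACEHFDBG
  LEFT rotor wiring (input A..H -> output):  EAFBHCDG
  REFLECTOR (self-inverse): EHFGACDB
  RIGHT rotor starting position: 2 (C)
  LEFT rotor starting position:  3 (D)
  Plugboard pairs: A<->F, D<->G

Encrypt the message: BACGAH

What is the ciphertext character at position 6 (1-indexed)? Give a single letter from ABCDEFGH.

Char 1 ('B'): step: R->3, L=3; B->plug->B->R->C->L->H->refl->B->L'->F->R'->F->plug->A
Char 2 ('A'): step: R->4, L=3; A->plug->F->R->G->L->F->refl->C->L'->H->R'->B->plug->B
Char 3 ('C'): step: R->5, L=3; C->plug->C->R->B->L->E->refl->A->L'->D->R'->D->plug->G
Char 4 ('G'): step: R->6, L=3; G->plug->D->R->E->L->D->refl->G->L'->A->R'->B->plug->B
Char 5 ('A'): step: R->7, L=3; A->plug->F->R->G->L->F->refl->C->L'->H->R'->A->plug->F
Char 6 ('H'): step: R->0, L->4 (L advanced); H->plug->H->R->G->L->B->refl->H->L'->C->R'->B->plug->B

B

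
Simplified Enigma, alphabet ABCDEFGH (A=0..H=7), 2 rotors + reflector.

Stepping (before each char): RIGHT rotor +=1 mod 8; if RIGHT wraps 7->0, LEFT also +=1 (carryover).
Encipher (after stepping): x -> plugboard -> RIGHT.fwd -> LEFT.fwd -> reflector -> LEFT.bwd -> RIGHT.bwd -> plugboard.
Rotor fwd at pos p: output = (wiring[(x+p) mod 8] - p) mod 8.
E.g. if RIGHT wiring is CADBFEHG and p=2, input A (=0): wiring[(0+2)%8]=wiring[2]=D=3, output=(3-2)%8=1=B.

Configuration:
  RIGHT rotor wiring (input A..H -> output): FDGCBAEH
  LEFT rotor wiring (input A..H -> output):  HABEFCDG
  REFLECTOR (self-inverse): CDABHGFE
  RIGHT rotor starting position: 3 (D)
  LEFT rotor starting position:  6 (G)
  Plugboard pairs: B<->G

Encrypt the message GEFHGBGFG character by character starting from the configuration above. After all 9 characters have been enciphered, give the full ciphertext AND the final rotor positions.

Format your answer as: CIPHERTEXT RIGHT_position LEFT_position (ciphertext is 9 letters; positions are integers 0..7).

Answer: BGHAEACGA 4 7

Derivation:
Char 1 ('G'): step: R->4, L=6; G->plug->B->R->E->L->D->refl->B->L'->C->R'->G->plug->B
Char 2 ('E'): step: R->5, L=6; E->plug->E->R->G->L->H->refl->E->L'->H->R'->B->plug->G
Char 3 ('F'): step: R->6, L=6; F->plug->F->R->E->L->D->refl->B->L'->C->R'->H->plug->H
Char 4 ('H'): step: R->7, L=6; H->plug->H->R->F->L->G->refl->F->L'->A->R'->A->plug->A
Char 5 ('G'): step: R->0, L->7 (L advanced); G->plug->B->R->D->L->C->refl->A->L'->B->R'->E->plug->E
Char 6 ('B'): step: R->1, L=7; B->plug->G->R->G->L->D->refl->B->L'->C->R'->A->plug->A
Char 7 ('G'): step: R->2, L=7; G->plug->B->R->A->L->H->refl->E->L'->H->R'->C->plug->C
Char 8 ('F'): step: R->3, L=7; F->plug->F->R->C->L->B->refl->D->L'->G->R'->B->plug->G
Char 9 ('G'): step: R->4, L=7; G->plug->B->R->E->L->F->refl->G->L'->F->R'->A->plug->A
Final: ciphertext=BGHAEACGA, RIGHT=4, LEFT=7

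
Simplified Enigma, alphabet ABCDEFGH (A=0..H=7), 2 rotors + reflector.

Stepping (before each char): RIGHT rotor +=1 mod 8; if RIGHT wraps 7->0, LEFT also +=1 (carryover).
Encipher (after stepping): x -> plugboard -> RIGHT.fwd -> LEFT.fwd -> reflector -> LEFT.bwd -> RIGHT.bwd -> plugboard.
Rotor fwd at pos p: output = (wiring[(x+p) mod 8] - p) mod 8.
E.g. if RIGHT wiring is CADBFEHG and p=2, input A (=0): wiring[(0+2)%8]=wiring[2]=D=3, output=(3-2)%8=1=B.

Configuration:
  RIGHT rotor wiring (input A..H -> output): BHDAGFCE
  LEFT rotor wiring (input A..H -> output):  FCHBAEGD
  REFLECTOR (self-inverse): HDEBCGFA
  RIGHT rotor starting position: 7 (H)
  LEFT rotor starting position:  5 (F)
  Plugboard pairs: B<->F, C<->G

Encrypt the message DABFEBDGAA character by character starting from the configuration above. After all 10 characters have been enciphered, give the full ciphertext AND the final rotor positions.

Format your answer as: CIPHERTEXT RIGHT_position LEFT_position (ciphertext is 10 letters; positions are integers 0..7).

Answer: CCEBHCHFEB 1 7

Derivation:
Char 1 ('D'): step: R->0, L->6 (L advanced); D->plug->D->R->A->L->A->refl->H->L'->C->R'->G->plug->C
Char 2 ('A'): step: R->1, L=6; A->plug->A->R->G->L->C->refl->E->L'->D->R'->G->plug->C
Char 3 ('B'): step: R->2, L=6; B->plug->F->R->C->L->H->refl->A->L'->A->R'->E->plug->E
Char 4 ('F'): step: R->3, L=6; F->plug->B->R->D->L->E->refl->C->L'->G->R'->F->plug->B
Char 5 ('E'): step: R->4, L=6; E->plug->E->R->F->L->D->refl->B->L'->E->R'->H->plug->H
Char 6 ('B'): step: R->5, L=6; B->plug->F->R->G->L->C->refl->E->L'->D->R'->G->plug->C
Char 7 ('D'): step: R->6, L=6; D->plug->D->R->B->L->F->refl->G->L'->H->R'->H->plug->H
Char 8 ('G'): step: R->7, L=6; G->plug->C->R->A->L->A->refl->H->L'->C->R'->B->plug->F
Char 9 ('A'): step: R->0, L->7 (L advanced); A->plug->A->R->B->L->G->refl->F->L'->G->R'->E->plug->E
Char 10 ('A'): step: R->1, L=7; A->plug->A->R->G->L->F->refl->G->L'->B->R'->F->plug->B
Final: ciphertext=CCEBHCHFEB, RIGHT=1, LEFT=7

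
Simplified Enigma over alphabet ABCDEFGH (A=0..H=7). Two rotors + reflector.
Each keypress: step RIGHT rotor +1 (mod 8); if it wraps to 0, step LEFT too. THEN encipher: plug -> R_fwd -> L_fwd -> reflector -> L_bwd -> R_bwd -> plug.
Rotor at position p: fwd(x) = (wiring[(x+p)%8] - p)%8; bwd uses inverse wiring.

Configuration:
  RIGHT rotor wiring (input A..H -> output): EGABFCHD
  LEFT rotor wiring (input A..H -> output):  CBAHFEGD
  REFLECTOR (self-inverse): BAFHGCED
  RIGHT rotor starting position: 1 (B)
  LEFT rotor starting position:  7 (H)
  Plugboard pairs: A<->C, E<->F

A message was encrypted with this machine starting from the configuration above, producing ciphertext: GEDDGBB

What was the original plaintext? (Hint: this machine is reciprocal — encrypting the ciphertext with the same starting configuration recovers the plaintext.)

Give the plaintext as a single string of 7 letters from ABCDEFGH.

Answer: CACFCHF

Derivation:
Char 1 ('G'): step: R->2, L=7; G->plug->G->R->C->L->C->refl->F->L'->G->R'->A->plug->C
Char 2 ('E'): step: R->3, L=7; E->plug->F->R->B->L->D->refl->H->L'->H->R'->C->plug->A
Char 3 ('D'): step: R->4, L=7; D->plug->D->R->H->L->H->refl->D->L'->B->R'->A->plug->C
Char 4 ('D'): step: R->5, L=7; D->plug->D->R->H->L->H->refl->D->L'->B->R'->E->plug->F
Char 5 ('G'): step: R->6, L=7; G->plug->G->R->H->L->H->refl->D->L'->B->R'->A->plug->C
Char 6 ('B'): step: R->7, L=7; B->plug->B->R->F->L->G->refl->E->L'->A->R'->H->plug->H
Char 7 ('B'): step: R->0, L->0 (L advanced); B->plug->B->R->G->L->G->refl->E->L'->F->R'->E->plug->F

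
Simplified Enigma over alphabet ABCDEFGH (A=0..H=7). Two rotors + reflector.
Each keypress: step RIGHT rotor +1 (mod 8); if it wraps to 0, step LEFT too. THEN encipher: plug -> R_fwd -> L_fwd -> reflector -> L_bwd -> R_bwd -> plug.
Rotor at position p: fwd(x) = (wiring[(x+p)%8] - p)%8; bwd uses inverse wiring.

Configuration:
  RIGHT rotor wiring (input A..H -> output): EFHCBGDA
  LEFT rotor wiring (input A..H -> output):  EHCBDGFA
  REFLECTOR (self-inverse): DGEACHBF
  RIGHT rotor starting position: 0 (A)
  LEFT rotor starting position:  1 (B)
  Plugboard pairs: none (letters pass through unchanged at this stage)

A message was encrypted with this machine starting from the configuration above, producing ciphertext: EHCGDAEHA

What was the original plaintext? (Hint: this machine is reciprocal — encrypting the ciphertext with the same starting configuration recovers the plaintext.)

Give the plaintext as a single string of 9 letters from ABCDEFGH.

Answer: HAEAFGBAD

Derivation:
Char 1 ('E'): step: R->1, L=1; E->plug->E->R->F->L->E->refl->C->L'->D->R'->H->plug->H
Char 2 ('H'): step: R->2, L=1; H->plug->H->R->D->L->C->refl->E->L'->F->R'->A->plug->A
Char 3 ('C'): step: R->3, L=1; C->plug->C->R->D->L->C->refl->E->L'->F->R'->E->plug->E
Char 4 ('G'): step: R->4, L=1; G->plug->G->R->D->L->C->refl->E->L'->F->R'->A->plug->A
Char 5 ('D'): step: R->5, L=1; D->plug->D->R->H->L->D->refl->A->L'->C->R'->F->plug->F
Char 6 ('A'): step: R->6, L=1; A->plug->A->R->F->L->E->refl->C->L'->D->R'->G->plug->G
Char 7 ('E'): step: R->7, L=1; E->plug->E->R->D->L->C->refl->E->L'->F->R'->B->plug->B
Char 8 ('H'): step: R->0, L->2 (L advanced); H->plug->H->R->A->L->A->refl->D->L'->E->R'->A->plug->A
Char 9 ('A'): step: R->1, L=2; A->plug->A->R->E->L->D->refl->A->L'->A->R'->D->plug->D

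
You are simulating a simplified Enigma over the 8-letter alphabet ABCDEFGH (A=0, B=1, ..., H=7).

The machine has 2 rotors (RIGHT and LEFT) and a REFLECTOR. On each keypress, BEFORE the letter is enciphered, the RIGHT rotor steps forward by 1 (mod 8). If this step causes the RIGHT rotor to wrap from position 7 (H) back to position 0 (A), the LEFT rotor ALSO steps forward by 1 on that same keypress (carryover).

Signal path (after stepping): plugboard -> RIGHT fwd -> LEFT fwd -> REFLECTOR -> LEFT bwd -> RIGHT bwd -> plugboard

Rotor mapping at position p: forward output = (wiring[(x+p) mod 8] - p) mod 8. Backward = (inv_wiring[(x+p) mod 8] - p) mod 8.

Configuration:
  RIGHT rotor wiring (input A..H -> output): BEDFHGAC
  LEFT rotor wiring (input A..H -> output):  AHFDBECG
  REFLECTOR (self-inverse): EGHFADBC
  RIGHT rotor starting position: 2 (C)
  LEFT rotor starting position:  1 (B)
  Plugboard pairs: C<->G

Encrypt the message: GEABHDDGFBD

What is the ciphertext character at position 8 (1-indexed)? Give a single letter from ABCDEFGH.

Char 1 ('G'): step: R->3, L=1; G->plug->C->R->D->L->A->refl->E->L'->B->R'->G->plug->C
Char 2 ('E'): step: R->4, L=1; E->plug->E->R->F->L->B->refl->G->L'->A->R'->F->plug->F
Char 3 ('A'): step: R->5, L=1; A->plug->A->R->B->L->E->refl->A->L'->D->R'->B->plug->B
Char 4 ('B'): step: R->6, L=1; B->plug->B->R->E->L->D->refl->F->L'->G->R'->D->plug->D
Char 5 ('H'): step: R->7, L=1; H->plug->H->R->B->L->E->refl->A->L'->D->R'->A->plug->A
Char 6 ('D'): step: R->0, L->2 (L advanced); D->plug->D->R->F->L->E->refl->A->L'->E->R'->B->plug->B
Char 7 ('D'): step: R->1, L=2; D->plug->D->R->G->L->G->refl->B->L'->B->R'->G->plug->C
Char 8 ('G'): step: R->2, L=2; G->plug->C->R->F->L->E->refl->A->L'->E->R'->D->plug->D

D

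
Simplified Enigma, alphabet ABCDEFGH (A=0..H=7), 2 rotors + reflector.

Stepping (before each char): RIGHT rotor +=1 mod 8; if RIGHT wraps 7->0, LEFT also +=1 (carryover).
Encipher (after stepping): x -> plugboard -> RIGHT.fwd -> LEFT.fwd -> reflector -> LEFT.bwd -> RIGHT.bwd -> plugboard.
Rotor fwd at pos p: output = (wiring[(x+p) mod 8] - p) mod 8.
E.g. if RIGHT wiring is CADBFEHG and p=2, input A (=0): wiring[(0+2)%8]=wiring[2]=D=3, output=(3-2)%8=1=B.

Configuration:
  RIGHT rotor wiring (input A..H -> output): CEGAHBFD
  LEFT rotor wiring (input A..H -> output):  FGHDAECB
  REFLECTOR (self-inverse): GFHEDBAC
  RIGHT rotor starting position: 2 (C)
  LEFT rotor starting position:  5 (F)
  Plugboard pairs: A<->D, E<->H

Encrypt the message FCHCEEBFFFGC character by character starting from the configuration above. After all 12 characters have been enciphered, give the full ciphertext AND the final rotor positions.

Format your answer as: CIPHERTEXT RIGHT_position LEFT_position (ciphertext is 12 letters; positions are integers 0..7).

Answer: AEEGBHFGECHB 6 6

Derivation:
Char 1 ('F'): step: R->3, L=5; F->plug->F->R->H->L->D->refl->E->L'->C->R'->D->plug->A
Char 2 ('C'): step: R->4, L=5; C->plug->C->R->B->L->F->refl->B->L'->E->R'->H->plug->E
Char 3 ('H'): step: R->5, L=5; H->plug->E->R->H->L->D->refl->E->L'->C->R'->H->plug->E
Char 4 ('C'): step: R->6, L=5; C->plug->C->R->E->L->B->refl->F->L'->B->R'->G->plug->G
Char 5 ('E'): step: R->7, L=5; E->plug->H->R->G->L->G->refl->A->L'->D->R'->B->plug->B
Char 6 ('E'): step: R->0, L->6 (L advanced); E->plug->H->R->D->L->A->refl->G->L'->H->R'->E->plug->H
Char 7 ('B'): step: R->1, L=6; B->plug->B->R->F->L->F->refl->B->L'->E->R'->F->plug->F
Char 8 ('F'): step: R->2, L=6; F->plug->F->R->B->L->D->refl->E->L'->A->R'->G->plug->G
Char 9 ('F'): step: R->3, L=6; F->plug->F->R->H->L->G->refl->A->L'->D->R'->H->plug->E
Char 10 ('F'): step: R->4, L=6; F->plug->F->R->A->L->E->refl->D->L'->B->R'->C->plug->C
Char 11 ('G'): step: R->5, L=6; G->plug->G->R->D->L->A->refl->G->L'->H->R'->E->plug->H
Char 12 ('C'): step: R->6, L=6; C->plug->C->R->E->L->B->refl->F->L'->F->R'->B->plug->B
Final: ciphertext=AEEGBHFGECHB, RIGHT=6, LEFT=6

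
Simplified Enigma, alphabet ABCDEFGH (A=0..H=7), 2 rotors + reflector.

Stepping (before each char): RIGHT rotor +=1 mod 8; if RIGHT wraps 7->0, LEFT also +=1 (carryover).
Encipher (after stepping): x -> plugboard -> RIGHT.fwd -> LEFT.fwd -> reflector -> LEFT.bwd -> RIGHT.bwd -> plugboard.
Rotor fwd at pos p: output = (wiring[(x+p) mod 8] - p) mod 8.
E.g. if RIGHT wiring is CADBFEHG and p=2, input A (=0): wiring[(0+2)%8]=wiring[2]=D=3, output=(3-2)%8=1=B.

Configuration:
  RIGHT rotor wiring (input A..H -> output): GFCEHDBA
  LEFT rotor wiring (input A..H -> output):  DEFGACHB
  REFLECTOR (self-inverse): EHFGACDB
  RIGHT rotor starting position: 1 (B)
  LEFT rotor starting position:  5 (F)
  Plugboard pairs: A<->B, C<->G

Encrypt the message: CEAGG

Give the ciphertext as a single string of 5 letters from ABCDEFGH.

Char 1 ('C'): step: R->2, L=5; C->plug->G->R->E->L->H->refl->B->L'->G->R'->F->plug->F
Char 2 ('E'): step: R->3, L=5; E->plug->E->R->F->L->A->refl->E->L'->C->R'->G->plug->C
Char 3 ('A'): step: R->4, L=5; A->plug->B->R->H->L->D->refl->G->L'->D->R'->A->plug->B
Char 4 ('G'): step: R->5, L=5; G->plug->C->R->D->L->G->refl->D->L'->H->R'->G->plug->C
Char 5 ('G'): step: R->6, L=5; G->plug->C->R->A->L->F->refl->C->L'->B->R'->G->plug->C

Answer: FCBCC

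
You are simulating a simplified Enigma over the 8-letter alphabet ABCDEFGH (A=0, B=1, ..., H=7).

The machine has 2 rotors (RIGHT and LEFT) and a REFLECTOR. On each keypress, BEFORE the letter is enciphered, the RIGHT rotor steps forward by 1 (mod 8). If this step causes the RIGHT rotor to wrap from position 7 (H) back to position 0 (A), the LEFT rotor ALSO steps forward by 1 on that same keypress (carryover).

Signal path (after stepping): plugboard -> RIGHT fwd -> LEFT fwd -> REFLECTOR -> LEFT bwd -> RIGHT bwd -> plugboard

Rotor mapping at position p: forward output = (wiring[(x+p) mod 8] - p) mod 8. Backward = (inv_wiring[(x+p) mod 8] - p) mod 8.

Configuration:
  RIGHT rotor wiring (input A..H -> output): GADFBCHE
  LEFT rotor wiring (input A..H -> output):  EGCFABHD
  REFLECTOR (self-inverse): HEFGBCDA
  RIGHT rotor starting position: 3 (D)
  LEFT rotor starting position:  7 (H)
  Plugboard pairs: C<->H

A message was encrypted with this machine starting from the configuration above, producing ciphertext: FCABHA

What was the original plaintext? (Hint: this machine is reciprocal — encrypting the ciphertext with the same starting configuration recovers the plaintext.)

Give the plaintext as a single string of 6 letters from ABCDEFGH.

Answer: HEBFFE

Derivation:
Char 1 ('F'): step: R->4, L=7; F->plug->F->R->E->L->G->refl->D->L'->D->R'->C->plug->H
Char 2 ('C'): step: R->5, L=7; C->plug->H->R->E->L->G->refl->D->L'->D->R'->E->plug->E
Char 3 ('A'): step: R->6, L=7; A->plug->A->R->B->L->F->refl->C->L'->G->R'->B->plug->B
Char 4 ('B'): step: R->7, L=7; B->plug->B->R->H->L->A->refl->H->L'->C->R'->F->plug->F
Char 5 ('H'): step: R->0, L->0 (L advanced); H->plug->C->R->D->L->F->refl->C->L'->C->R'->F->plug->F
Char 6 ('A'): step: R->1, L=0; A->plug->A->R->H->L->D->refl->G->L'->B->R'->E->plug->E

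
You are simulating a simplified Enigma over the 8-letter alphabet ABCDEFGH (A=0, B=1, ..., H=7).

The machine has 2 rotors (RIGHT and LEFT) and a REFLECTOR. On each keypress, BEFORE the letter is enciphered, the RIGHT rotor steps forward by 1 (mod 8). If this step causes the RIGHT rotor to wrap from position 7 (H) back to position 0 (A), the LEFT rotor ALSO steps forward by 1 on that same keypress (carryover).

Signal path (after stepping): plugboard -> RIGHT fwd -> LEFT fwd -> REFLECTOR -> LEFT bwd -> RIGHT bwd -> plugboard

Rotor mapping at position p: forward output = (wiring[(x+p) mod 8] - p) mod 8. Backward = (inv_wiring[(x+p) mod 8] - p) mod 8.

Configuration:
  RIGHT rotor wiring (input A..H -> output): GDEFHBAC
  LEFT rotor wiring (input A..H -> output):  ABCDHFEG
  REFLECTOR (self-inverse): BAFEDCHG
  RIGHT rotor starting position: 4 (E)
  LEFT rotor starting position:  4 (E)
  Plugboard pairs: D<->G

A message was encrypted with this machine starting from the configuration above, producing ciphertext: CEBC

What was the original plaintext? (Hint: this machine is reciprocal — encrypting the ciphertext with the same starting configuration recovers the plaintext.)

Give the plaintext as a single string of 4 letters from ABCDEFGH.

Char 1 ('C'): step: R->5, L=4; C->plug->C->R->F->L->F->refl->C->L'->D->R'->B->plug->B
Char 2 ('E'): step: R->6, L=4; E->plug->E->R->G->L->G->refl->H->L'->H->R'->F->plug->F
Char 3 ('B'): step: R->7, L=4; B->plug->B->R->H->L->H->refl->G->L'->G->R'->E->plug->E
Char 4 ('C'): step: R->0, L->5 (L advanced); C->plug->C->R->E->L->E->refl->D->L'->D->R'->B->plug->B

Answer: BFEB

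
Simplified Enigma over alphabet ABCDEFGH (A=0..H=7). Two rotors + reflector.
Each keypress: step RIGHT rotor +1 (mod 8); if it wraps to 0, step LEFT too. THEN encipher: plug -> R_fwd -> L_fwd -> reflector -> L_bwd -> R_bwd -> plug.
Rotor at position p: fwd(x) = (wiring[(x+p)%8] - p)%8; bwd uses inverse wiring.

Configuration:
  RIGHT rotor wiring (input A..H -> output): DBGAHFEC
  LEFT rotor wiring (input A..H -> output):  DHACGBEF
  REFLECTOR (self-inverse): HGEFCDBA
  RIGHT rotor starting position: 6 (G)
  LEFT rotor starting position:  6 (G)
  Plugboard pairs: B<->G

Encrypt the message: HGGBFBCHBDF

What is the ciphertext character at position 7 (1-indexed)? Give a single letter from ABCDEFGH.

Char 1 ('H'): step: R->7, L=6; H->plug->H->R->F->L->E->refl->C->L'->E->R'->B->plug->G
Char 2 ('G'): step: R->0, L->7 (L advanced); G->plug->B->R->B->L->E->refl->C->L'->G->R'->C->plug->C
Char 3 ('G'): step: R->1, L=7; G->plug->B->R->F->L->H->refl->A->L'->C->R'->H->plug->H
Char 4 ('B'): step: R->2, L=7; B->plug->G->R->B->L->E->refl->C->L'->G->R'->B->plug->G
Char 5 ('F'): step: R->3, L=7; F->plug->F->R->A->L->G->refl->B->L'->D->R'->H->plug->H
Char 6 ('B'): step: R->4, L=7; B->plug->G->R->C->L->A->refl->H->L'->F->R'->F->plug->F
Char 7 ('C'): step: R->5, L=7; C->plug->C->R->F->L->H->refl->A->L'->C->R'->H->plug->H

H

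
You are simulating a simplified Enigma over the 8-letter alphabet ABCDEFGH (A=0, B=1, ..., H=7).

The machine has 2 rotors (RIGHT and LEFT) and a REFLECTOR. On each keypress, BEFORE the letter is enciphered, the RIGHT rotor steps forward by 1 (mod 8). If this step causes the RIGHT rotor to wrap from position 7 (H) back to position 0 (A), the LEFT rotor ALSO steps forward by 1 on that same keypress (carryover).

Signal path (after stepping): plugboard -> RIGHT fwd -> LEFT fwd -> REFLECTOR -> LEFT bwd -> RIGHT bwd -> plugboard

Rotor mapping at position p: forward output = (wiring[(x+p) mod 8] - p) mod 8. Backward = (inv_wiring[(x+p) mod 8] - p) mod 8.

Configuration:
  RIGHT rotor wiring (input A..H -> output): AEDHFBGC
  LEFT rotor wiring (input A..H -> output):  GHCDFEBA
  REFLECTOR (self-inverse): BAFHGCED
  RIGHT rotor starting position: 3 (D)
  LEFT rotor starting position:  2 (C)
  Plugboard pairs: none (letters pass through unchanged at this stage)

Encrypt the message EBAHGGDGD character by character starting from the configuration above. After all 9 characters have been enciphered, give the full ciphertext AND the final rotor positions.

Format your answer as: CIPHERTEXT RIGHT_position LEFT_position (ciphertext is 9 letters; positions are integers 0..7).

Char 1 ('E'): step: R->4, L=2; E->plug->E->R->E->L->H->refl->D->L'->C->R'->C->plug->C
Char 2 ('B'): step: R->5, L=2; B->plug->B->R->B->L->B->refl->A->L'->A->R'->H->plug->H
Char 3 ('A'): step: R->6, L=2; A->plug->A->R->A->L->A->refl->B->L'->B->R'->F->plug->F
Char 4 ('H'): step: R->7, L=2; H->plug->H->R->H->L->F->refl->C->L'->D->R'->A->plug->A
Char 5 ('G'): step: R->0, L->3 (L advanced); G->plug->G->R->G->L->E->refl->G->L'->D->R'->C->plug->C
Char 6 ('G'): step: R->1, L=3; G->plug->G->R->B->L->C->refl->F->L'->E->R'->D->plug->D
Char 7 ('D'): step: R->2, L=3; D->plug->D->R->H->L->H->refl->D->L'->F->R'->B->plug->B
Char 8 ('G'): step: R->3, L=3; G->plug->G->R->B->L->C->refl->F->L'->E->R'->A->plug->A
Char 9 ('D'): step: R->4, L=3; D->plug->D->R->G->L->E->refl->G->L'->D->R'->H->plug->H
Final: ciphertext=CHFACDBAH, RIGHT=4, LEFT=3

Answer: CHFACDBAH 4 3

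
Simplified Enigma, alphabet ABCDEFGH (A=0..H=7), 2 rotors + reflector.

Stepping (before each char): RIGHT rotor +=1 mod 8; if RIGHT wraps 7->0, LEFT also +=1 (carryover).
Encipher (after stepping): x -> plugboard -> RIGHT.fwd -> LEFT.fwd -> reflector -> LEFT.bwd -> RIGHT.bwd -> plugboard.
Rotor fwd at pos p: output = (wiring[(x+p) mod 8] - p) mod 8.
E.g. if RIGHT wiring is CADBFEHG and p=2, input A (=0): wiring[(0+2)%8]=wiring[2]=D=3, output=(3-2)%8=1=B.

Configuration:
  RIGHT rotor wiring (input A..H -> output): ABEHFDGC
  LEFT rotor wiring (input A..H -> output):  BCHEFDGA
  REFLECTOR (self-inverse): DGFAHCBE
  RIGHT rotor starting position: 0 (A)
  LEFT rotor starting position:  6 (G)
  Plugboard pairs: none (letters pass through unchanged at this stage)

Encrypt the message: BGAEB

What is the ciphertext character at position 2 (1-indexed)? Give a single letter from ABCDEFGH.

Char 1 ('B'): step: R->1, L=6; B->plug->B->R->D->L->E->refl->H->L'->G->R'->C->plug->C
Char 2 ('G'): step: R->2, L=6; G->plug->G->R->G->L->H->refl->E->L'->D->R'->C->plug->C

C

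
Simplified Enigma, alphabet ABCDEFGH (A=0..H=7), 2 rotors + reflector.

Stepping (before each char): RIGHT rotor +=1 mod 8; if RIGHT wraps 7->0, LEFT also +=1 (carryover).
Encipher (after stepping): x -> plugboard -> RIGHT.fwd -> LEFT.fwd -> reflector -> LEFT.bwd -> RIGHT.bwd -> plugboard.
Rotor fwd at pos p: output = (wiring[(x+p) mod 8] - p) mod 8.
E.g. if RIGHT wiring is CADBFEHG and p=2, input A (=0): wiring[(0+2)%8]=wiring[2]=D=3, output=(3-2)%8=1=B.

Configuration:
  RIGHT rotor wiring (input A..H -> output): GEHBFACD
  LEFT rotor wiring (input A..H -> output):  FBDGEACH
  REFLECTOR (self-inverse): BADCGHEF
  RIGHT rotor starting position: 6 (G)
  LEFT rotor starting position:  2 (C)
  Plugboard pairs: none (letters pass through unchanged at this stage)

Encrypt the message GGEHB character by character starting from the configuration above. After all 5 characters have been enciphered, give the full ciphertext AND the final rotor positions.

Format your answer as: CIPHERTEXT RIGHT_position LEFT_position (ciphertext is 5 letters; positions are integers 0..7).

Answer: HHFCF 3 3

Derivation:
Char 1 ('G'): step: R->7, L=2; G->plug->G->R->B->L->E->refl->G->L'->D->R'->H->plug->H
Char 2 ('G'): step: R->0, L->3 (L advanced); G->plug->G->R->C->L->F->refl->H->L'->D->R'->H->plug->H
Char 3 ('E'): step: R->1, L=3; E->plug->E->R->H->L->A->refl->B->L'->B->R'->F->plug->F
Char 4 ('H'): step: R->2, L=3; H->plug->H->R->C->L->F->refl->H->L'->D->R'->C->plug->C
Char 5 ('B'): step: R->3, L=3; B->plug->B->R->C->L->F->refl->H->L'->D->R'->F->plug->F
Final: ciphertext=HHFCF, RIGHT=3, LEFT=3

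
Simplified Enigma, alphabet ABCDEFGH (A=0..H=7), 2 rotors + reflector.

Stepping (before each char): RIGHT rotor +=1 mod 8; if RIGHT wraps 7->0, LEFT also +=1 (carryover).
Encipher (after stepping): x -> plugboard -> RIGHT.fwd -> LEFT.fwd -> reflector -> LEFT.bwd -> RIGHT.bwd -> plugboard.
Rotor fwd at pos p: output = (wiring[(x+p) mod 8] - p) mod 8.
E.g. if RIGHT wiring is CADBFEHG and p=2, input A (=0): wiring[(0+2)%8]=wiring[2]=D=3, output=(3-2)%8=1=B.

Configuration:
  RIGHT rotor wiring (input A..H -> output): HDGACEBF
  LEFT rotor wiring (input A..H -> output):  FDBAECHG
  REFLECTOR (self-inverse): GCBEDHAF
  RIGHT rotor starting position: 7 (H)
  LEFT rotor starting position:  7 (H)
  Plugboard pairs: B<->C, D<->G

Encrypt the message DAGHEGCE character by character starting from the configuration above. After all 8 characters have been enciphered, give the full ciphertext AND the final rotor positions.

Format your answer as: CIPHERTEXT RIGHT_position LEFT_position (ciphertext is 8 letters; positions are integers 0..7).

Char 1 ('D'): step: R->0, L->0 (L advanced); D->plug->G->R->B->L->D->refl->E->L'->E->R'->F->plug->F
Char 2 ('A'): step: R->1, L=0; A->plug->A->R->C->L->B->refl->C->L'->F->R'->B->plug->C
Char 3 ('G'): step: R->2, L=0; G->plug->D->R->C->L->B->refl->C->L'->F->R'->G->plug->D
Char 4 ('H'): step: R->3, L=0; H->plug->H->R->D->L->A->refl->G->L'->H->R'->B->plug->C
Char 5 ('E'): step: R->4, L=0; E->plug->E->R->D->L->A->refl->G->L'->H->R'->F->plug->F
Char 6 ('G'): step: R->5, L=0; G->plug->D->R->C->L->B->refl->C->L'->F->R'->H->plug->H
Char 7 ('C'): step: R->6, L=0; C->plug->B->R->H->L->G->refl->A->L'->D->R'->A->plug->A
Char 8 ('E'): step: R->7, L=0; E->plug->E->R->B->L->D->refl->E->L'->E->R'->C->plug->B
Final: ciphertext=FCDCFHAB, RIGHT=7, LEFT=0

Answer: FCDCFHAB 7 0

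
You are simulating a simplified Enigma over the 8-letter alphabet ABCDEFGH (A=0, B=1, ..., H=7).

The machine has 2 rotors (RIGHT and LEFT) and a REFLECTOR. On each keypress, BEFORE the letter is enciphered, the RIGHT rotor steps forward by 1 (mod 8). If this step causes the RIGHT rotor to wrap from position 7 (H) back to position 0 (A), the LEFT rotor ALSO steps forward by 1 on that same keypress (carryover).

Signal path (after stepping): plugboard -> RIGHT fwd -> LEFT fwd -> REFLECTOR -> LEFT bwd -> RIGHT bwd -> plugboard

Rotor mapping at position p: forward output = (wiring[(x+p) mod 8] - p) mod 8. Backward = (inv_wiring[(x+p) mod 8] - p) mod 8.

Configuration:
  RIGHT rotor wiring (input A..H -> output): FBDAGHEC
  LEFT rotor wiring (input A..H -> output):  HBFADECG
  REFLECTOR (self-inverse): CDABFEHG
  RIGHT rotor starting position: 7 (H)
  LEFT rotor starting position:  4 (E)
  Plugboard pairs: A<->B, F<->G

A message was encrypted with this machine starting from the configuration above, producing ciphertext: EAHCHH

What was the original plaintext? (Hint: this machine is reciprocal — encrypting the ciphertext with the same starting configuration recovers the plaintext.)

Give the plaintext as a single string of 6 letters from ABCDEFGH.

Char 1 ('E'): step: R->0, L->5 (L advanced); E->plug->E->R->G->L->D->refl->B->L'->C->R'->H->plug->H
Char 2 ('A'): step: R->1, L=5; A->plug->B->R->C->L->B->refl->D->L'->G->R'->E->plug->E
Char 3 ('H'): step: R->2, L=5; H->plug->H->R->H->L->G->refl->H->L'->A->R'->F->plug->G
Char 4 ('C'): step: R->3, L=5; C->plug->C->R->E->L->E->refl->F->L'->B->R'->D->plug->D
Char 5 ('H'): step: R->4, L=5; H->plug->H->R->E->L->E->refl->F->L'->B->R'->E->plug->E
Char 6 ('H'): step: R->5, L=5; H->plug->H->R->B->L->F->refl->E->L'->E->R'->E->plug->E

Answer: HEGDEE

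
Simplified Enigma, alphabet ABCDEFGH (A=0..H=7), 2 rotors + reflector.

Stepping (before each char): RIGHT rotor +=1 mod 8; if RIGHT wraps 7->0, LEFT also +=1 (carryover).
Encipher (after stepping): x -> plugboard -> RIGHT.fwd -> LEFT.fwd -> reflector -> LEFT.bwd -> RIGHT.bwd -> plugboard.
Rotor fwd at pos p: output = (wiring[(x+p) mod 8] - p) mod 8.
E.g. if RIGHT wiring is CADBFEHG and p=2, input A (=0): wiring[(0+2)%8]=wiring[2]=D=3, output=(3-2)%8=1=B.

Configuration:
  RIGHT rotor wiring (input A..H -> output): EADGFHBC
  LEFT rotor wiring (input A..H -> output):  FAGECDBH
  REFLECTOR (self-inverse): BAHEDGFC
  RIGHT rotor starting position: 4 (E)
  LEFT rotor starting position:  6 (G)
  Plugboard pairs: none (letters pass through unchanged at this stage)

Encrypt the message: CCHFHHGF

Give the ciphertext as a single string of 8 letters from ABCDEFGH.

Answer: DFACADDA

Derivation:
Char 1 ('C'): step: R->5, L=6; C->plug->C->R->F->L->G->refl->F->L'->H->R'->D->plug->D
Char 2 ('C'): step: R->6, L=6; C->plug->C->R->G->L->E->refl->D->L'->A->R'->F->plug->F
Char 3 ('H'): step: R->7, L=6; H->plug->H->R->C->L->H->refl->C->L'->D->R'->A->plug->A
Char 4 ('F'): step: R->0, L->7 (L advanced); F->plug->F->R->H->L->C->refl->H->L'->D->R'->C->plug->C
Char 5 ('H'): step: R->1, L=7; H->plug->H->R->D->L->H->refl->C->L'->H->R'->A->plug->A
Char 6 ('H'): step: R->2, L=7; H->plug->H->R->G->L->E->refl->D->L'->F->R'->D->plug->D
Char 7 ('G'): step: R->3, L=7; G->plug->G->R->F->L->D->refl->E->L'->G->R'->D->plug->D
Char 8 ('F'): step: R->4, L=7; F->plug->F->R->E->L->F->refl->G->L'->B->R'->A->plug->A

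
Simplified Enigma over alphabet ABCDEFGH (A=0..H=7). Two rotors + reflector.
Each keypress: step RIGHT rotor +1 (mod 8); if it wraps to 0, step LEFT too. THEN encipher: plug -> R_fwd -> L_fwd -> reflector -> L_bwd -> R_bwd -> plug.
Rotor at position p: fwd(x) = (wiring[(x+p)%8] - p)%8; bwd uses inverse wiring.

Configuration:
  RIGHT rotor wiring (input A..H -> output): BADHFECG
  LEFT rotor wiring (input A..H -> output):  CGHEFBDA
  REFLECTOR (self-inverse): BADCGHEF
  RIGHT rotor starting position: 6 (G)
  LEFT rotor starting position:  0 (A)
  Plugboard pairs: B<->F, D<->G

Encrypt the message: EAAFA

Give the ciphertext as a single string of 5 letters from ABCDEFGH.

Answer: BCGGG

Derivation:
Char 1 ('E'): step: R->7, L=0; E->plug->E->R->A->L->C->refl->D->L'->G->R'->F->plug->B
Char 2 ('A'): step: R->0, L->1 (L advanced); A->plug->A->R->B->L->G->refl->E->L'->D->R'->C->plug->C
Char 3 ('A'): step: R->1, L=1; A->plug->A->R->H->L->B->refl->A->L'->E->R'->D->plug->G
Char 4 ('F'): step: R->2, L=1; F->plug->B->R->F->L->C->refl->D->L'->C->R'->D->plug->G
Char 5 ('A'): step: R->3, L=1; A->plug->A->R->E->L->A->refl->B->L'->H->R'->D->plug->G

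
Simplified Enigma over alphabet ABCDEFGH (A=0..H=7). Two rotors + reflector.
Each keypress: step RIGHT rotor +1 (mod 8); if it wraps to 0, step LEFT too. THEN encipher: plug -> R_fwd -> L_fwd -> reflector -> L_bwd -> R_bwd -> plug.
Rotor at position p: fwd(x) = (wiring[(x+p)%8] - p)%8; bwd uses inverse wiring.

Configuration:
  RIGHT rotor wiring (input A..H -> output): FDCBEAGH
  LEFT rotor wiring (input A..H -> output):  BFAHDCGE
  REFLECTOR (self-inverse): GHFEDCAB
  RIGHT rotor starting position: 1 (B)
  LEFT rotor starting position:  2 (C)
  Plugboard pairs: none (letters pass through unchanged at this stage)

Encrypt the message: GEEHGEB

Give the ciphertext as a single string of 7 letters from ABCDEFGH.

Answer: AHHGHBF

Derivation:
Char 1 ('G'): step: R->2, L=2; G->plug->G->R->D->L->A->refl->G->L'->A->R'->A->plug->A
Char 2 ('E'): step: R->3, L=2; E->plug->E->R->E->L->E->refl->D->L'->H->R'->H->plug->H
Char 3 ('E'): step: R->4, L=2; E->plug->E->R->B->L->F->refl->C->L'->F->R'->H->plug->H
Char 4 ('H'): step: R->5, L=2; H->plug->H->R->H->L->D->refl->E->L'->E->R'->G->plug->G
Char 5 ('G'): step: R->6, L=2; G->plug->G->R->G->L->H->refl->B->L'->C->R'->H->plug->H
Char 6 ('E'): step: R->7, L=2; E->plug->E->R->C->L->B->refl->H->L'->G->R'->B->plug->B
Char 7 ('B'): step: R->0, L->3 (L advanced); B->plug->B->R->D->L->D->refl->E->L'->A->R'->F->plug->F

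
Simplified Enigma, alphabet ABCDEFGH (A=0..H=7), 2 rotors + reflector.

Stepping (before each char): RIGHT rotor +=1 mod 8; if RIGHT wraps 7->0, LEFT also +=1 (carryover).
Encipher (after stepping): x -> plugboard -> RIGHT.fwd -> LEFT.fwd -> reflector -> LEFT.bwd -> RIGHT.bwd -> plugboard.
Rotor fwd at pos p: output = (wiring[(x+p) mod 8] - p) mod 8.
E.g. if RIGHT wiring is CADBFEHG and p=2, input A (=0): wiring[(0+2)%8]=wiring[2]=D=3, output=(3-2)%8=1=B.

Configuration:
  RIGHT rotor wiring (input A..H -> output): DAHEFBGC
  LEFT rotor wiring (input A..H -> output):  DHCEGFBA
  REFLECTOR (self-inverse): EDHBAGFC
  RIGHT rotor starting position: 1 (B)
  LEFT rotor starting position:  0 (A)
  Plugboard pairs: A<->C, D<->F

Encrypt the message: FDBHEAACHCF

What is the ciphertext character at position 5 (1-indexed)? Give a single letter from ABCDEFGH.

Char 1 ('F'): step: R->2, L=0; F->plug->D->R->H->L->A->refl->E->L'->D->R'->C->plug->A
Char 2 ('D'): step: R->3, L=0; D->plug->F->R->A->L->D->refl->B->L'->G->R'->C->plug->A
Char 3 ('B'): step: R->4, L=0; B->plug->B->R->F->L->F->refl->G->L'->E->R'->F->plug->D
Char 4 ('H'): step: R->5, L=0; H->plug->H->R->A->L->D->refl->B->L'->G->R'->D->plug->F
Char 5 ('E'): step: R->6, L=0; E->plug->E->R->B->L->H->refl->C->L'->C->R'->D->plug->F

F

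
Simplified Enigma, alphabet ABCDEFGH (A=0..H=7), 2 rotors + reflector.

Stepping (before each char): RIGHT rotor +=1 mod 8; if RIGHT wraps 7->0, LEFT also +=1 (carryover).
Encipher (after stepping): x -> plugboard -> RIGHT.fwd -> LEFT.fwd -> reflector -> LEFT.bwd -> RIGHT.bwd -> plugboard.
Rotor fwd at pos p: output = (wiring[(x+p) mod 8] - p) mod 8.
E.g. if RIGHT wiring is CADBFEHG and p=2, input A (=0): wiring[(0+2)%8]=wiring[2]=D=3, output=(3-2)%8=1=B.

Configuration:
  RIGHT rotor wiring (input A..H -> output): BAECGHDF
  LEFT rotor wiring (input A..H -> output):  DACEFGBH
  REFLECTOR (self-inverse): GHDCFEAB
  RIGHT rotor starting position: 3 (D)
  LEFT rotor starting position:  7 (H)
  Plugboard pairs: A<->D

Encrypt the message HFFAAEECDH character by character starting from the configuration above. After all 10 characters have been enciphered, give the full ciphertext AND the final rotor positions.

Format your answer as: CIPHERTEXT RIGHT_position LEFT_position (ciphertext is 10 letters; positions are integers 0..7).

Char 1 ('H'): step: R->4, L=7; H->plug->H->R->G->L->H->refl->B->L'->C->R'->A->plug->D
Char 2 ('F'): step: R->5, L=7; F->plug->F->R->H->L->C->refl->D->L'->D->R'->E->plug->E
Char 3 ('F'): step: R->6, L=7; F->plug->F->R->E->L->F->refl->E->L'->B->R'->H->plug->H
Char 4 ('A'): step: R->7, L=7; A->plug->D->R->F->L->G->refl->A->L'->A->R'->G->plug->G
Char 5 ('A'): step: R->0, L->0 (L advanced); A->plug->D->R->C->L->C->refl->D->L'->A->R'->B->plug->B
Char 6 ('E'): step: R->1, L=0; E->plug->E->R->G->L->B->refl->H->L'->H->R'->A->plug->D
Char 7 ('E'): step: R->2, L=0; E->plug->E->R->B->L->A->refl->G->L'->F->R'->D->plug->A
Char 8 ('C'): step: R->3, L=0; C->plug->C->R->E->L->F->refl->E->L'->D->R'->B->plug->B
Char 9 ('D'): step: R->4, L=0; D->plug->A->R->C->L->C->refl->D->L'->A->R'->G->plug->G
Char 10 ('H'): step: R->5, L=0; H->plug->H->R->B->L->A->refl->G->L'->F->R'->G->plug->G
Final: ciphertext=DEHGBDABGG, RIGHT=5, LEFT=0

Answer: DEHGBDABGG 5 0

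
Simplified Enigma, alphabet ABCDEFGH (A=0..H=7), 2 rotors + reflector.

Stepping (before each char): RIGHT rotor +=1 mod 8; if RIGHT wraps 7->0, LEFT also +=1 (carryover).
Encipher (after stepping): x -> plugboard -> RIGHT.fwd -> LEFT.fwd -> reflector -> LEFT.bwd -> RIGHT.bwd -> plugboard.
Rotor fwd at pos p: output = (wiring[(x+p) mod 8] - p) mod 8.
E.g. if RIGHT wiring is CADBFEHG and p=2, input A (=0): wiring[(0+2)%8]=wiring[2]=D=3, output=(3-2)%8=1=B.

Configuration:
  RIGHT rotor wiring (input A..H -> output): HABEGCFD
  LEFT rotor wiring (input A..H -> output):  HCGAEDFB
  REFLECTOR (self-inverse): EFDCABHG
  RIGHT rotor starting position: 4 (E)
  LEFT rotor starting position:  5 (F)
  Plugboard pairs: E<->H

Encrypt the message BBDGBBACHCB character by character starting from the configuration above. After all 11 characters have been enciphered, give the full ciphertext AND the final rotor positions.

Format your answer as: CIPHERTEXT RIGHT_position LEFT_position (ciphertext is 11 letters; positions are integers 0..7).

Answer: GECCEAGGFBE 7 6

Derivation:
Char 1 ('B'): step: R->5, L=5; B->plug->B->R->A->L->G->refl->H->L'->H->R'->G->plug->G
Char 2 ('B'): step: R->6, L=5; B->plug->B->R->F->L->B->refl->F->L'->E->R'->H->plug->E
Char 3 ('D'): step: R->7, L=5; D->plug->D->R->C->L->E->refl->A->L'->B->R'->C->plug->C
Char 4 ('G'): step: R->0, L->6 (L advanced); G->plug->G->R->F->L->C->refl->D->L'->B->R'->C->plug->C
Char 5 ('B'): step: R->1, L=6; B->plug->B->R->A->L->H->refl->G->L'->G->R'->H->plug->E
Char 6 ('B'): step: R->2, L=6; B->plug->B->R->C->L->B->refl->F->L'->H->R'->A->plug->A
Char 7 ('A'): step: R->3, L=6; A->plug->A->R->B->L->D->refl->C->L'->F->R'->G->plug->G
Char 8 ('C'): step: R->4, L=6; C->plug->C->R->B->L->D->refl->C->L'->F->R'->G->plug->G
Char 9 ('H'): step: R->5, L=6; H->plug->E->R->D->L->E->refl->A->L'->E->R'->F->plug->F
Char 10 ('C'): step: R->6, L=6; C->plug->C->R->B->L->D->refl->C->L'->F->R'->B->plug->B
Char 11 ('B'): step: R->7, L=6; B->plug->B->R->A->L->H->refl->G->L'->G->R'->H->plug->E
Final: ciphertext=GECCEAGGFBE, RIGHT=7, LEFT=6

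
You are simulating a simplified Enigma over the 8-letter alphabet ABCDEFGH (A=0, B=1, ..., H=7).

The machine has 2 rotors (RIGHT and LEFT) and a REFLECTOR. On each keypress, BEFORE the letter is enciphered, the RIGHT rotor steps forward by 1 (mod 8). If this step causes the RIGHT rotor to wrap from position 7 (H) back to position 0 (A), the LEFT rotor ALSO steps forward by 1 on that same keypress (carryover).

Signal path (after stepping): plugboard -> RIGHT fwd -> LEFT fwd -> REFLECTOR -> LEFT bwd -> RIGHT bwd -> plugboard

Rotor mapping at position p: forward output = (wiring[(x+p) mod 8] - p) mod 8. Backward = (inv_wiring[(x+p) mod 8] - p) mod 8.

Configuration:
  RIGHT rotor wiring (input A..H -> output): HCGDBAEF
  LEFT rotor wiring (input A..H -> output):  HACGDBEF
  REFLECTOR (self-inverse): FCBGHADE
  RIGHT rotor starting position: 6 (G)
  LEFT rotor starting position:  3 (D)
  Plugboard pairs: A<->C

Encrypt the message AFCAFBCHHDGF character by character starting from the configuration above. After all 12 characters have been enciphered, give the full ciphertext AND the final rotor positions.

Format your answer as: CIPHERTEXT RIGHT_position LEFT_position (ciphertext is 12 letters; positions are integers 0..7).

Answer: EHAFBFBABAED 2 5

Derivation:
Char 1 ('A'): step: R->7, L=3; A->plug->C->R->D->L->B->refl->C->L'->E->R'->E->plug->E
Char 2 ('F'): step: R->0, L->4 (L advanced); F->plug->F->R->A->L->H->refl->E->L'->F->R'->H->plug->H
Char 3 ('C'): step: R->1, L=4; C->plug->A->R->B->L->F->refl->A->L'->C->R'->C->plug->A
Char 4 ('A'): step: R->2, L=4; A->plug->C->R->H->L->C->refl->B->L'->D->R'->F->plug->F
Char 5 ('F'): step: R->3, L=4; F->plug->F->R->E->L->D->refl->G->L'->G->R'->B->plug->B
Char 6 ('B'): step: R->4, L=4; B->plug->B->R->E->L->D->refl->G->L'->G->R'->F->plug->F
Char 7 ('C'): step: R->5, L=4; C->plug->A->R->D->L->B->refl->C->L'->H->R'->B->plug->B
Char 8 ('H'): step: R->6, L=4; H->plug->H->R->C->L->A->refl->F->L'->B->R'->C->plug->A
Char 9 ('H'): step: R->7, L=4; H->plug->H->R->F->L->E->refl->H->L'->A->R'->B->plug->B
Char 10 ('D'): step: R->0, L->5 (L advanced); D->plug->D->R->D->L->C->refl->B->L'->G->R'->C->plug->A
Char 11 ('G'): step: R->1, L=5; G->plug->G->R->E->L->D->refl->G->L'->H->R'->E->plug->E
Char 12 ('F'): step: R->2, L=5; F->plug->F->R->D->L->C->refl->B->L'->G->R'->D->plug->D
Final: ciphertext=EHAFBFBABAED, RIGHT=2, LEFT=5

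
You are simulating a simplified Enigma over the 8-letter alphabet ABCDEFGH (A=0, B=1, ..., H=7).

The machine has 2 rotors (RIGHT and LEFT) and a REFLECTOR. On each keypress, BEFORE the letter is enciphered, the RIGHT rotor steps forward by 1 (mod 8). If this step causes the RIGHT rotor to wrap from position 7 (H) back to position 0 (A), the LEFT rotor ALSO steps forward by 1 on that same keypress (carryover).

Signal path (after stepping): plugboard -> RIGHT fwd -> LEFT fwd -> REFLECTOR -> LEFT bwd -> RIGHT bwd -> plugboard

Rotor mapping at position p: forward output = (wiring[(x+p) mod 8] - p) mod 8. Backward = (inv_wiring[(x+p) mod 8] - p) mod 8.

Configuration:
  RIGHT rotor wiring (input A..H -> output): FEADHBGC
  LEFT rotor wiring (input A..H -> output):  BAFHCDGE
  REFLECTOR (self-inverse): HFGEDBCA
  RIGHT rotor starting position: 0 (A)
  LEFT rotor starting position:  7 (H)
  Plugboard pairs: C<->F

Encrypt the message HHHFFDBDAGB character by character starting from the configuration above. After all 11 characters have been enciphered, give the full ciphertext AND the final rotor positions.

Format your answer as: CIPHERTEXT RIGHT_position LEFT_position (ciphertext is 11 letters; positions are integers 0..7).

Answer: BCFCGCFCGBF 3 0

Derivation:
Char 1 ('H'): step: R->1, L=7; H->plug->H->R->E->L->A->refl->H->L'->H->R'->B->plug->B
Char 2 ('H'): step: R->2, L=7; H->plug->H->R->C->L->B->refl->F->L'->A->R'->F->plug->C
Char 3 ('H'): step: R->3, L=7; H->plug->H->R->F->L->D->refl->E->L'->G->R'->C->plug->F
Char 4 ('F'): step: R->4, L=7; F->plug->C->R->C->L->B->refl->F->L'->A->R'->F->plug->C
Char 5 ('F'): step: R->5, L=7; F->plug->C->R->F->L->D->refl->E->L'->G->R'->G->plug->G
Char 6 ('D'): step: R->6, L=7; D->plug->D->R->G->L->E->refl->D->L'->F->R'->F->plug->C
Char 7 ('B'): step: R->7, L=7; B->plug->B->R->G->L->E->refl->D->L'->F->R'->C->plug->F
Char 8 ('D'): step: R->0, L->0 (L advanced); D->plug->D->R->D->L->H->refl->A->L'->B->R'->F->plug->C
Char 9 ('A'): step: R->1, L=0; A->plug->A->R->D->L->H->refl->A->L'->B->R'->G->plug->G
Char 10 ('G'): step: R->2, L=0; G->plug->G->R->D->L->H->refl->A->L'->B->R'->B->plug->B
Char 11 ('B'): step: R->3, L=0; B->plug->B->R->E->L->C->refl->G->L'->G->R'->C->plug->F
Final: ciphertext=BCFCGCFCGBF, RIGHT=3, LEFT=0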